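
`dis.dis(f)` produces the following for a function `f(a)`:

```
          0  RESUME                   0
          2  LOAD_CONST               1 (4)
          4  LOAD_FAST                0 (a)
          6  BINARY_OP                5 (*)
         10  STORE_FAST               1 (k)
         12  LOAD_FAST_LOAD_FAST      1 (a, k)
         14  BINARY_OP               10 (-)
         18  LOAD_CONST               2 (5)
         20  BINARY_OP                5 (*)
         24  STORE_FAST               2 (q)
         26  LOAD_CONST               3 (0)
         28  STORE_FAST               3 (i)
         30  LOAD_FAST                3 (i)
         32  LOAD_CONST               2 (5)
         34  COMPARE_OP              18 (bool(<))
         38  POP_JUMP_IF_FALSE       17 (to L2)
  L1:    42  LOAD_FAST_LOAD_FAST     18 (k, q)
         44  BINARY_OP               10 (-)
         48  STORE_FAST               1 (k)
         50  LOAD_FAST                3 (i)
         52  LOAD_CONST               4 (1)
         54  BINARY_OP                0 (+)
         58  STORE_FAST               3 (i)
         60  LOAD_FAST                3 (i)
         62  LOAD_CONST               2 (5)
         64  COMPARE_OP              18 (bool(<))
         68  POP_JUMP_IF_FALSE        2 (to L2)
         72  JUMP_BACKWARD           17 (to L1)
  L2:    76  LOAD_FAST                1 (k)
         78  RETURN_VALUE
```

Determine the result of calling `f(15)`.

1185

LOAD_CONST → push 4
LOAD_FAST a → push 15
BINARY_OP * → 4 * 15 = 60
STORE_FAST k → k=60
LOAD_FAST_LOAD_FAST a,k → push 15,60
BINARY_OP - → 15 - 60 = -45
LOAD_CONST → push 5
BINARY_OP * → -45 * 5 = -225
STORE_FAST q → q=-225
LOAD_CONST → push 0
STORE_FAST i → i=0
LOAD_FAST i → push 0
LOAD_CONST → push 5
COMPARE_OP bool(<) → 0 vs 5 = True
POP_JUMP_IF_FALSE → pop True; no jump
LOAD_FAST_LOAD_FAST k,q → push 60,-225
BINARY_OP - → 60 - -225 = 285
STORE_FAST k → k=285
LOAD_FAST i → push 0
LOAD_CONST → push 1
BINARY_OP + → 0 + 1 = 1
STORE_FAST i → i=1
LOAD_FAST i → push 1
LOAD_CONST → push 5
COMPARE_OP bool(<) → 1 vs 5 = True
POP_JUMP_IF_FALSE → pop True; no jump
LOAD_FAST_LOAD_FAST k,q → push 285,-225
BINARY_OP - → 285 - -225 = 510
STORE_FAST k → k=510
LOAD_FAST i → push 1
LOAD_CONST → push 1
BINARY_OP + → 1 + 1 = 2
STORE_FAST i → i=2
LOAD_FAST i → push 2
LOAD_CONST → push 5
COMPARE_OP bool(<) → 2 vs 5 = True
POP_JUMP_IF_FALSE → pop True; no jump
LOAD_FAST_LOAD_FAST k,q → push 510,-225
BINARY_OP - → 510 - -225 = 735
STORE_FAST k → k=735
LOAD_FAST i → push 2
LOAD_CONST → push 1
BINARY_OP + → 2 + 1 = 3
STORE_FAST i → i=3
LOAD_FAST i → push 3
LOAD_CONST → push 5
COMPARE_OP bool(<) → 3 vs 5 = True
POP_JUMP_IF_FALSE → pop True; no jump
LOAD_FAST_LOAD_FAST k,q → push 735,-225
BINARY_OP - → 735 - -225 = 960
STORE_FAST k → k=960
LOAD_FAST i → push 3
LOAD_CONST → push 1
BINARY_OP + → 3 + 1 = 4
STORE_FAST i → i=4
LOAD_FAST i → push 4
LOAD_CONST → push 5
COMPARE_OP bool(<) → 4 vs 5 = True
POP_JUMP_IF_FALSE → pop True; no jump
LOAD_FAST_LOAD_FAST k,q → push 960,-225
BINARY_OP - → 960 - -225 = 1185
STORE_FAST k → k=1185
LOAD_FAST i → push 4
LOAD_CONST → push 1
BINARY_OP + → 4 + 1 = 5
STORE_FAST i → i=5
LOAD_FAST i → push 5
LOAD_CONST → push 5
COMPARE_OP bool(<) → 5 vs 5 = False
POP_JUMP_IF_FALSE → pop False; jump
LOAD_FAST k → push 1185
RETURN_VALUE → return 1185.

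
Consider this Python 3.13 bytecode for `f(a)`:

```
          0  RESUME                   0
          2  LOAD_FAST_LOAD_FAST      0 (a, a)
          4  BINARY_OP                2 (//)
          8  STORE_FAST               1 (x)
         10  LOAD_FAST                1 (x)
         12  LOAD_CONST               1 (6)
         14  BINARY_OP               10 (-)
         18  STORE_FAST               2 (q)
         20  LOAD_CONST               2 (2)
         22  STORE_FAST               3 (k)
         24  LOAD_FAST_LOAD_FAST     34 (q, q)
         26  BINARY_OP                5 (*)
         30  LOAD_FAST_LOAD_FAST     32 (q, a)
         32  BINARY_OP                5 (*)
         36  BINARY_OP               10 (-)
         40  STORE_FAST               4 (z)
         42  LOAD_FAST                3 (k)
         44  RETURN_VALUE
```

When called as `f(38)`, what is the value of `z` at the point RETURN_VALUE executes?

LOAD_FAST_LOAD_FAST a,a → push 38,38. Stack: [38, 38]
BINARY_OP // → 38 // 38 = 1. Stack: [1]
STORE_FAST x → x=1. Stack: []
LOAD_FAST x → push 1. Stack: [1]
LOAD_CONST → push 6. Stack: [1, 6]
BINARY_OP - → 1 - 6 = -5. Stack: [-5]
STORE_FAST q → q=-5. Stack: []
LOAD_CONST → push 2. Stack: [2]
STORE_FAST k → k=2. Stack: []
LOAD_FAST_LOAD_FAST q,q → push -5,-5. Stack: [-5, -5]
BINARY_OP * → -5 * -5 = 25. Stack: [25]
LOAD_FAST_LOAD_FAST q,a → push -5,38. Stack: [25, -5, 38]
BINARY_OP * → -5 * 38 = -190. Stack: [25, -190]
BINARY_OP - → 25 - -190 = 215. Stack: [215]
STORE_FAST z → z=215. Stack: []
LOAD_FAST k → push 2. Stack: [2]
RETURN_VALUE → return 2.

215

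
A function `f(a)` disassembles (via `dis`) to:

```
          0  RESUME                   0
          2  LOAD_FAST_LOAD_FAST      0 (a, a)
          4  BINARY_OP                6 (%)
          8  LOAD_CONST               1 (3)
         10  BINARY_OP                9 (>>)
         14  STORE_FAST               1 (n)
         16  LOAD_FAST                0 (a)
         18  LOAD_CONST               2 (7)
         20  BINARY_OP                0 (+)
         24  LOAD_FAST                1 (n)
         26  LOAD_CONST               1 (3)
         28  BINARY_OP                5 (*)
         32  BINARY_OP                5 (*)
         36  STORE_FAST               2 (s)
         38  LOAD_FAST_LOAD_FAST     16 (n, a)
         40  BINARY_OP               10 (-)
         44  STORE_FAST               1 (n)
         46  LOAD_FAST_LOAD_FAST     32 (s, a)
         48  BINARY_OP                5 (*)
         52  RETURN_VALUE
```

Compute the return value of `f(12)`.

LOAD_FAST_LOAD_FAST a,a → push 12,12. Stack: [12, 12]
BINARY_OP % → 12 % 12 = 0. Stack: [0]
LOAD_CONST → push 3. Stack: [0, 3]
BINARY_OP >> → 0 >> 3 = 0. Stack: [0]
STORE_FAST n → n=0. Stack: []
LOAD_FAST a → push 12. Stack: [12]
LOAD_CONST → push 7. Stack: [12, 7]
BINARY_OP + → 12 + 7 = 19. Stack: [19]
LOAD_FAST n → push 0. Stack: [19, 0]
LOAD_CONST → push 3. Stack: [19, 0, 3]
BINARY_OP * → 0 * 3 = 0. Stack: [19, 0]
BINARY_OP * → 19 * 0 = 0. Stack: [0]
STORE_FAST s → s=0. Stack: []
LOAD_FAST_LOAD_FAST n,a → push 0,12. Stack: [0, 12]
BINARY_OP - → 0 - 12 = -12. Stack: [-12]
STORE_FAST n → n=-12. Stack: []
LOAD_FAST_LOAD_FAST s,a → push 0,12. Stack: [0, 12]
BINARY_OP * → 0 * 12 = 0. Stack: [0]
RETURN_VALUE → return 0.

0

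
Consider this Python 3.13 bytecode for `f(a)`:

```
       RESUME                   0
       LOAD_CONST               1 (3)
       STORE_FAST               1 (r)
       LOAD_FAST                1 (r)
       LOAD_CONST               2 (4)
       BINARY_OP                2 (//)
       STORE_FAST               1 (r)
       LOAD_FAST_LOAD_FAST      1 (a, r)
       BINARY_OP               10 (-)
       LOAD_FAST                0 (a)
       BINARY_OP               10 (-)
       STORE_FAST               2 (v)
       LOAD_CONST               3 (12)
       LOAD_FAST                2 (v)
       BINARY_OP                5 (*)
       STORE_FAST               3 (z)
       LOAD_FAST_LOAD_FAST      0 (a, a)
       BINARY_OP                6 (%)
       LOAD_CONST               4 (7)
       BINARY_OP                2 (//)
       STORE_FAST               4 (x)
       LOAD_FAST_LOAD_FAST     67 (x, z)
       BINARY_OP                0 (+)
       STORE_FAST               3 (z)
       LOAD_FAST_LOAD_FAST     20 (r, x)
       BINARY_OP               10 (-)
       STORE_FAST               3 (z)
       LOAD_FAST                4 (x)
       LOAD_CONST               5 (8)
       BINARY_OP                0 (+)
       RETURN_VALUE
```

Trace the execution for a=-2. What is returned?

8

LOAD_CONST → push 3. Stack: [3]
STORE_FAST r → r=3. Stack: []
LOAD_FAST r → push 3. Stack: [3]
LOAD_CONST → push 4. Stack: [3, 4]
BINARY_OP // → 3 // 4 = 0. Stack: [0]
STORE_FAST r → r=0. Stack: []
LOAD_FAST_LOAD_FAST a,r → push -2,0. Stack: [-2, 0]
BINARY_OP - → -2 - 0 = -2. Stack: [-2]
LOAD_FAST a → push -2. Stack: [-2, -2]
BINARY_OP - → -2 - -2 = 0. Stack: [0]
STORE_FAST v → v=0. Stack: []
LOAD_CONST → push 12. Stack: [12]
LOAD_FAST v → push 0. Stack: [12, 0]
BINARY_OP * → 12 * 0 = 0. Stack: [0]
STORE_FAST z → z=0. Stack: []
LOAD_FAST_LOAD_FAST a,a → push -2,-2. Stack: [-2, -2]
BINARY_OP % → -2 % -2 = 0. Stack: [0]
LOAD_CONST → push 7. Stack: [0, 7]
BINARY_OP // → 0 // 7 = 0. Stack: [0]
STORE_FAST x → x=0. Stack: []
LOAD_FAST_LOAD_FAST x,z → push 0,0. Stack: [0, 0]
BINARY_OP + → 0 + 0 = 0. Stack: [0]
STORE_FAST z → z=0. Stack: []
LOAD_FAST_LOAD_FAST r,x → push 0,0. Stack: [0, 0]
BINARY_OP - → 0 - 0 = 0. Stack: [0]
STORE_FAST z → z=0. Stack: []
LOAD_FAST x → push 0. Stack: [0]
LOAD_CONST → push 8. Stack: [0, 8]
BINARY_OP + → 0 + 8 = 8. Stack: [8]
RETURN_VALUE → return 8.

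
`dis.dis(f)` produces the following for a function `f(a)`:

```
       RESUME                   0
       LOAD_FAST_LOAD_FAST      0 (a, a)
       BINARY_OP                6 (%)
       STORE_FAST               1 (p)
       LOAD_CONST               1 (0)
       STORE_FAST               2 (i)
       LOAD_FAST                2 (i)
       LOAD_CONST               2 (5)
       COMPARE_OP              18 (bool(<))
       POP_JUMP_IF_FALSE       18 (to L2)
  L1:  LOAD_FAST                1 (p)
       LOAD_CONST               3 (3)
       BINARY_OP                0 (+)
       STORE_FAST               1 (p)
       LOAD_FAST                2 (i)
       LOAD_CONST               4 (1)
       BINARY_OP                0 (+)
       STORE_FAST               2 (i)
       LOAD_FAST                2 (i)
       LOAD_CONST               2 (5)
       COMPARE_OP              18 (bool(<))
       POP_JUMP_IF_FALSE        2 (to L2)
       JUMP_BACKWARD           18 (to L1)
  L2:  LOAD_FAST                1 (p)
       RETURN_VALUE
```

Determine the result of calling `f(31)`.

15

LOAD_FAST_LOAD_FAST a,a → push 31,31
BINARY_OP % → 31 % 31 = 0
STORE_FAST p → p=0
LOAD_CONST → push 0
STORE_FAST i → i=0
LOAD_FAST i → push 0
LOAD_CONST → push 5
COMPARE_OP bool(<) → 0 vs 5 = True
POP_JUMP_IF_FALSE → pop True; no jump
LOAD_FAST p → push 0
LOAD_CONST → push 3
BINARY_OP + → 0 + 3 = 3
STORE_FAST p → p=3
LOAD_FAST i → push 0
LOAD_CONST → push 1
BINARY_OP + → 0 + 1 = 1
STORE_FAST i → i=1
LOAD_FAST i → push 1
LOAD_CONST → push 5
COMPARE_OP bool(<) → 1 vs 5 = True
POP_JUMP_IF_FALSE → pop True; no jump
LOAD_FAST p → push 3
LOAD_CONST → push 3
BINARY_OP + → 3 + 3 = 6
STORE_FAST p → p=6
LOAD_FAST i → push 1
LOAD_CONST → push 1
BINARY_OP + → 1 + 1 = 2
STORE_FAST i → i=2
LOAD_FAST i → push 2
LOAD_CONST → push 5
COMPARE_OP bool(<) → 2 vs 5 = True
POP_JUMP_IF_FALSE → pop True; no jump
LOAD_FAST p → push 6
LOAD_CONST → push 3
BINARY_OP + → 6 + 3 = 9
STORE_FAST p → p=9
LOAD_FAST i → push 2
LOAD_CONST → push 1
BINARY_OP + → 2 + 1 = 3
STORE_FAST i → i=3
LOAD_FAST i → push 3
LOAD_CONST → push 5
COMPARE_OP bool(<) → 3 vs 5 = True
POP_JUMP_IF_FALSE → pop True; no jump
LOAD_FAST p → push 9
LOAD_CONST → push 3
BINARY_OP + → 9 + 3 = 12
STORE_FAST p → p=12
LOAD_FAST i → push 3
LOAD_CONST → push 1
BINARY_OP + → 3 + 1 = 4
STORE_FAST i → i=4
LOAD_FAST i → push 4
LOAD_CONST → push 5
COMPARE_OP bool(<) → 4 vs 5 = True
POP_JUMP_IF_FALSE → pop True; no jump
LOAD_FAST p → push 12
LOAD_CONST → push 3
BINARY_OP + → 12 + 3 = 15
STORE_FAST p → p=15
LOAD_FAST i → push 4
LOAD_CONST → push 1
BINARY_OP + → 4 + 1 = 5
STORE_FAST i → i=5
LOAD_FAST i → push 5
LOAD_CONST → push 5
COMPARE_OP bool(<) → 5 vs 5 = False
POP_JUMP_IF_FALSE → pop False; jump
LOAD_FAST p → push 15
RETURN_VALUE → return 15.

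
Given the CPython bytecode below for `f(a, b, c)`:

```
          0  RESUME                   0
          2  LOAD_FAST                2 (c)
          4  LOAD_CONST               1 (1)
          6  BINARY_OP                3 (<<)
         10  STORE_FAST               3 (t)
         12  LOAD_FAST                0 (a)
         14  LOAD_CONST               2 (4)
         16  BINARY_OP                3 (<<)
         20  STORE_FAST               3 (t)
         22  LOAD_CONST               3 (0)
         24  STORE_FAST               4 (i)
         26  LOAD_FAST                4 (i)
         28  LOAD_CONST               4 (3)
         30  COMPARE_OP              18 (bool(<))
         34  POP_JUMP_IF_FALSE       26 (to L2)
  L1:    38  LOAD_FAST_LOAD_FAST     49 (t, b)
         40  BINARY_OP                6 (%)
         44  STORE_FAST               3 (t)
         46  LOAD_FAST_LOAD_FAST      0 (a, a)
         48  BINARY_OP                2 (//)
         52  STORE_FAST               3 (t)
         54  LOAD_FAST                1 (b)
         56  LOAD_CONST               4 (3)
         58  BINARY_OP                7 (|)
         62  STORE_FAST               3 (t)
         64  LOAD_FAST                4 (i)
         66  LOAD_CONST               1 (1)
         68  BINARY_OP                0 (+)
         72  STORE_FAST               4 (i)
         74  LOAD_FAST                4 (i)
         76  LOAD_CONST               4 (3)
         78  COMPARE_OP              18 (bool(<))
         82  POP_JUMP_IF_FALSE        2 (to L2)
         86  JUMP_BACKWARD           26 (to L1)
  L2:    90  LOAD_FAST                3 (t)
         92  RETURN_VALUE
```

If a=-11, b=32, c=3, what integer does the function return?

35

LOAD_FAST c → push 3
LOAD_CONST → push 1
BINARY_OP << → 3 << 1 = 6
STORE_FAST t → t=6
LOAD_FAST a → push -11
LOAD_CONST → push 4
BINARY_OP << → -11 << 4 = -176
STORE_FAST t → t=-176
LOAD_CONST → push 0
STORE_FAST i → i=0
LOAD_FAST i → push 0
LOAD_CONST → push 3
COMPARE_OP bool(<) → 0 vs 3 = True
POP_JUMP_IF_FALSE → pop True; no jump
LOAD_FAST_LOAD_FAST t,b → push -176,32
BINARY_OP % → -176 % 32 = 16
STORE_FAST t → t=16
LOAD_FAST_LOAD_FAST a,a → push -11,-11
BINARY_OP // → -11 // -11 = 1
STORE_FAST t → t=1
LOAD_FAST b → push 32
LOAD_CONST → push 3
BINARY_OP | → 32 | 3 = 35
STORE_FAST t → t=35
LOAD_FAST i → push 0
LOAD_CONST → push 1
BINARY_OP + → 0 + 1 = 1
STORE_FAST i → i=1
LOAD_FAST i → push 1
LOAD_CONST → push 3
COMPARE_OP bool(<) → 1 vs 3 = True
POP_JUMP_IF_FALSE → pop True; no jump
LOAD_FAST_LOAD_FAST t,b → push 35,32
BINARY_OP % → 35 % 32 = 3
STORE_FAST t → t=3
LOAD_FAST_LOAD_FAST a,a → push -11,-11
BINARY_OP // → -11 // -11 = 1
STORE_FAST t → t=1
LOAD_FAST b → push 32
LOAD_CONST → push 3
BINARY_OP | → 32 | 3 = 35
STORE_FAST t → t=35
LOAD_FAST i → push 1
LOAD_CONST → push 1
BINARY_OP + → 1 + 1 = 2
STORE_FAST i → i=2
LOAD_FAST i → push 2
LOAD_CONST → push 3
COMPARE_OP bool(<) → 2 vs 3 = True
POP_JUMP_IF_FALSE → pop True; no jump
LOAD_FAST_LOAD_FAST t,b → push 35,32
BINARY_OP % → 35 % 32 = 3
STORE_FAST t → t=3
LOAD_FAST_LOAD_FAST a,a → push -11,-11
BINARY_OP // → -11 // -11 = 1
STORE_FAST t → t=1
LOAD_FAST b → push 32
LOAD_CONST → push 3
BINARY_OP | → 32 | 3 = 35
STORE_FAST t → t=35
LOAD_FAST i → push 2
LOAD_CONST → push 1
BINARY_OP + → 2 + 1 = 3
STORE_FAST i → i=3
LOAD_FAST i → push 3
LOAD_CONST → push 3
COMPARE_OP bool(<) → 3 vs 3 = False
POP_JUMP_IF_FALSE → pop False; jump
LOAD_FAST t → push 35
RETURN_VALUE → return 35.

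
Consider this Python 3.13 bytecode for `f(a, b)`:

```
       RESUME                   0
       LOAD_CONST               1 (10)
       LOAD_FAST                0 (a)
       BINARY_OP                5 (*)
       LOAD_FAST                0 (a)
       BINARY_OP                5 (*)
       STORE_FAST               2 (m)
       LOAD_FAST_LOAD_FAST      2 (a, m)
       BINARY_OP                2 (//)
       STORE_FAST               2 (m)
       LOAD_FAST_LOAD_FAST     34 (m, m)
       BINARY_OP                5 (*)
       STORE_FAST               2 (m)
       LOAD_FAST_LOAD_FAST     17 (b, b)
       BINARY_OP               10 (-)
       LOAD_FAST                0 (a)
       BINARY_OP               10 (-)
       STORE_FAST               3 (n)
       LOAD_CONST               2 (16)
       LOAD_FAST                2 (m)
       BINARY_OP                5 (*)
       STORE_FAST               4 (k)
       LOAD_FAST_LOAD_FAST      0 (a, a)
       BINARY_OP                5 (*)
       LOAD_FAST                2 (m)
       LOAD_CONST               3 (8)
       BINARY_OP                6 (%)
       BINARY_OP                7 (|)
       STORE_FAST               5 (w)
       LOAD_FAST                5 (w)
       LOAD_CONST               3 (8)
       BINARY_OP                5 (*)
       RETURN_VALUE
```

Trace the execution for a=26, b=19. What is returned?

5408

LOAD_CONST → push 10. Stack: [10]
LOAD_FAST a → push 26. Stack: [10, 26]
BINARY_OP * → 10 * 26 = 260. Stack: [260]
LOAD_FAST a → push 26. Stack: [260, 26]
BINARY_OP * → 260 * 26 = 6760. Stack: [6760]
STORE_FAST m → m=6760. Stack: []
LOAD_FAST_LOAD_FAST a,m → push 26,6760. Stack: [26, 6760]
BINARY_OP // → 26 // 6760 = 0. Stack: [0]
STORE_FAST m → m=0. Stack: []
LOAD_FAST_LOAD_FAST m,m → push 0,0. Stack: [0, 0]
BINARY_OP * → 0 * 0 = 0. Stack: [0]
STORE_FAST m → m=0. Stack: []
LOAD_FAST_LOAD_FAST b,b → push 19,19. Stack: [19, 19]
BINARY_OP - → 19 - 19 = 0. Stack: [0]
LOAD_FAST a → push 26. Stack: [0, 26]
BINARY_OP - → 0 - 26 = -26. Stack: [-26]
STORE_FAST n → n=-26. Stack: []
LOAD_CONST → push 16. Stack: [16]
LOAD_FAST m → push 0. Stack: [16, 0]
BINARY_OP * → 16 * 0 = 0. Stack: [0]
STORE_FAST k → k=0. Stack: []
LOAD_FAST_LOAD_FAST a,a → push 26,26. Stack: [26, 26]
BINARY_OP * → 26 * 26 = 676. Stack: [676]
LOAD_FAST m → push 0. Stack: [676, 0]
LOAD_CONST → push 8. Stack: [676, 0, 8]
BINARY_OP % → 0 % 8 = 0. Stack: [676, 0]
BINARY_OP | → 676 | 0 = 676. Stack: [676]
STORE_FAST w → w=676. Stack: []
LOAD_FAST w → push 676. Stack: [676]
LOAD_CONST → push 8. Stack: [676, 8]
BINARY_OP * → 676 * 8 = 5408. Stack: [5408]
RETURN_VALUE → return 5408.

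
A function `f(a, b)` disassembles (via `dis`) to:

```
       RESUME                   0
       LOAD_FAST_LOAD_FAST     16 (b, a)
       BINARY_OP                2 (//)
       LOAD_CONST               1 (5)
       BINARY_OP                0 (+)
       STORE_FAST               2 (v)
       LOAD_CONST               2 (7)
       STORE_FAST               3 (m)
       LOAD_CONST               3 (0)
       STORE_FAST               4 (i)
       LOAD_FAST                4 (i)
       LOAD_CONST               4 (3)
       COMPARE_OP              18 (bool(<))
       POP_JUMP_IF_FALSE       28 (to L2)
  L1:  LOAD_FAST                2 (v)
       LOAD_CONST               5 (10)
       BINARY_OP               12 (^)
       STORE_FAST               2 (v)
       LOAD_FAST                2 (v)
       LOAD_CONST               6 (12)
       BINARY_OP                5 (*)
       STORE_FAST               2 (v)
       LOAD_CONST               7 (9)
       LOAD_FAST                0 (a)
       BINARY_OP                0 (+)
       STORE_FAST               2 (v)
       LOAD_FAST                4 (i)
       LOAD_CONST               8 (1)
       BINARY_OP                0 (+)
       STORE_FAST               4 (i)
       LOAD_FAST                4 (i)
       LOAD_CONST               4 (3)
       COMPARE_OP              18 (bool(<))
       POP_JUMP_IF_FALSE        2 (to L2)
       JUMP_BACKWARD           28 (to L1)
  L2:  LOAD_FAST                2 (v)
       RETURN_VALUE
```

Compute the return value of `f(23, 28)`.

LOAD_FAST_LOAD_FAST b,a → push 28,23
BINARY_OP // → 28 // 23 = 1
LOAD_CONST → push 5
BINARY_OP + → 1 + 5 = 6
STORE_FAST v → v=6
LOAD_CONST → push 7
STORE_FAST m → m=7
LOAD_CONST → push 0
STORE_FAST i → i=0
LOAD_FAST i → push 0
LOAD_CONST → push 3
COMPARE_OP bool(<) → 0 vs 3 = True
POP_JUMP_IF_FALSE → pop True; no jump
LOAD_FAST v → push 6
LOAD_CONST → push 10
BINARY_OP ^ → 6 ^ 10 = 12
STORE_FAST v → v=12
LOAD_FAST v → push 12
LOAD_CONST → push 12
BINARY_OP * → 12 * 12 = 144
STORE_FAST v → v=144
LOAD_CONST → push 9
LOAD_FAST a → push 23
BINARY_OP + → 9 + 23 = 32
STORE_FAST v → v=32
LOAD_FAST i → push 0
LOAD_CONST → push 1
BINARY_OP + → 0 + 1 = 1
STORE_FAST i → i=1
LOAD_FAST i → push 1
LOAD_CONST → push 3
COMPARE_OP bool(<) → 1 vs 3 = True
POP_JUMP_IF_FALSE → pop True; no jump
LOAD_FAST v → push 32
LOAD_CONST → push 10
BINARY_OP ^ → 32 ^ 10 = 42
STORE_FAST v → v=42
LOAD_FAST v → push 42
LOAD_CONST → push 12
BINARY_OP * → 42 * 12 = 504
STORE_FAST v → v=504
LOAD_CONST → push 9
LOAD_FAST a → push 23
BINARY_OP + → 9 + 23 = 32
STORE_FAST v → v=32
LOAD_FAST i → push 1
LOAD_CONST → push 1
BINARY_OP + → 1 + 1 = 2
STORE_FAST i → i=2
LOAD_FAST i → push 2
LOAD_CONST → push 3
COMPARE_OP bool(<) → 2 vs 3 = True
POP_JUMP_IF_FALSE → pop True; no jump
LOAD_FAST v → push 32
LOAD_CONST → push 10
BINARY_OP ^ → 32 ^ 10 = 42
STORE_FAST v → v=42
LOAD_FAST v → push 42
LOAD_CONST → push 12
BINARY_OP * → 42 * 12 = 504
STORE_FAST v → v=504
LOAD_CONST → push 9
LOAD_FAST a → push 23
BINARY_OP + → 9 + 23 = 32
STORE_FAST v → v=32
LOAD_FAST i → push 2
LOAD_CONST → push 1
BINARY_OP + → 2 + 1 = 3
STORE_FAST i → i=3
LOAD_FAST i → push 3
LOAD_CONST → push 3
COMPARE_OP bool(<) → 3 vs 3 = False
POP_JUMP_IF_FALSE → pop False; jump
LOAD_FAST v → push 32
RETURN_VALUE → return 32.

32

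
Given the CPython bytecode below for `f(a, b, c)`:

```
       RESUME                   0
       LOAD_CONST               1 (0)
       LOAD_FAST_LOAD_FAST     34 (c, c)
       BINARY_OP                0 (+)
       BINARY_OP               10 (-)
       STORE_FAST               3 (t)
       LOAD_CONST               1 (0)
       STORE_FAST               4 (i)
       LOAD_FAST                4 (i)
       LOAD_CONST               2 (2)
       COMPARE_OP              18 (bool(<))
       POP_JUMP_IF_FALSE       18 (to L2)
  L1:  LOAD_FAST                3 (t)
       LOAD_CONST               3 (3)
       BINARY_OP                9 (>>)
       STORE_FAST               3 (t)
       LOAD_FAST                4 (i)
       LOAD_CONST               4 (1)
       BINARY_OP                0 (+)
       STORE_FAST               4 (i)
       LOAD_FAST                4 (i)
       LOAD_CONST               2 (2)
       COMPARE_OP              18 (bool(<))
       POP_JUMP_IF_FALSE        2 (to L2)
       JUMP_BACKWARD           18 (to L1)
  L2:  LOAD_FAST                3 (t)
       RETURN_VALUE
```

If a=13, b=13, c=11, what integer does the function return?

-1

LOAD_CONST → push 0. Stack: [0]
LOAD_FAST_LOAD_FAST c,c → push 11,11. Stack: [0, 11, 11]
BINARY_OP + → 11 + 11 = 22. Stack: [0, 22]
BINARY_OP - → 0 - 22 = -22. Stack: [-22]
STORE_FAST t → t=-22. Stack: []
LOAD_CONST → push 0. Stack: [0]
STORE_FAST i → i=0. Stack: []
LOAD_FAST i → push 0. Stack: [0]
LOAD_CONST → push 2. Stack: [0, 2]
COMPARE_OP bool(<) → 0 vs 2 = True. Stack: [True]
POP_JUMP_IF_FALSE → pop True; no jump. Stack: []
LOAD_FAST t → push -22. Stack: [-22]
LOAD_CONST → push 3. Stack: [-22, 3]
BINARY_OP >> → -22 >> 3 = -3. Stack: [-3]
STORE_FAST t → t=-3. Stack: []
LOAD_FAST i → push 0. Stack: [0]
LOAD_CONST → push 1. Stack: [0, 1]
BINARY_OP + → 0 + 1 = 1. Stack: [1]
STORE_FAST i → i=1. Stack: []
LOAD_FAST i → push 1. Stack: [1]
LOAD_CONST → push 2. Stack: [1, 2]
COMPARE_OP bool(<) → 1 vs 2 = True. Stack: [True]
POP_JUMP_IF_FALSE → pop True; no jump. Stack: []
LOAD_FAST t → push -3. Stack: [-3]
LOAD_CONST → push 3. Stack: [-3, 3]
BINARY_OP >> → -3 >> 3 = -1. Stack: [-1]
STORE_FAST t → t=-1. Stack: []
LOAD_FAST i → push 1. Stack: [1]
LOAD_CONST → push 1. Stack: [1, 1]
BINARY_OP + → 1 + 1 = 2. Stack: [2]
STORE_FAST i → i=2. Stack: []
LOAD_FAST i → push 2. Stack: [2]
LOAD_CONST → push 2. Stack: [2, 2]
COMPARE_OP bool(<) → 2 vs 2 = False. Stack: [False]
POP_JUMP_IF_FALSE → pop False; jump. Stack: []
LOAD_FAST t → push -1. Stack: [-1]
RETURN_VALUE → return -1.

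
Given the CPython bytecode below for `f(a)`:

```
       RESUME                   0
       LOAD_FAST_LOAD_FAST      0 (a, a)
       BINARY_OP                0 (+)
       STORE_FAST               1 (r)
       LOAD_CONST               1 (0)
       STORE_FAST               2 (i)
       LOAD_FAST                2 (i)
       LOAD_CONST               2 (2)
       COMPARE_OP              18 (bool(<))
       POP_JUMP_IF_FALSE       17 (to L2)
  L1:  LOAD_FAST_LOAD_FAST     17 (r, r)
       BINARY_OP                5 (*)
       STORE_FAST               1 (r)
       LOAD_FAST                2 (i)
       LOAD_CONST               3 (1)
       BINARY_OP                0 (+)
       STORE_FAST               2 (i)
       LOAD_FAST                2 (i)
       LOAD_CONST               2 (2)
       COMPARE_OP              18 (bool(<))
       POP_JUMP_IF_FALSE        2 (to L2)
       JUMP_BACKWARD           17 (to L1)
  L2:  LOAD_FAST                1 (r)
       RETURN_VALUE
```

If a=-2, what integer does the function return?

LOAD_FAST_LOAD_FAST a,a → push -2,-2. Stack: [-2, -2]
BINARY_OP + → -2 + -2 = -4. Stack: [-4]
STORE_FAST r → r=-4. Stack: []
LOAD_CONST → push 0. Stack: [0]
STORE_FAST i → i=0. Stack: []
LOAD_FAST i → push 0. Stack: [0]
LOAD_CONST → push 2. Stack: [0, 2]
COMPARE_OP bool(<) → 0 vs 2 = True. Stack: [True]
POP_JUMP_IF_FALSE → pop True; no jump. Stack: []
LOAD_FAST_LOAD_FAST r,r → push -4,-4. Stack: [-4, -4]
BINARY_OP * → -4 * -4 = 16. Stack: [16]
STORE_FAST r → r=16. Stack: []
LOAD_FAST i → push 0. Stack: [0]
LOAD_CONST → push 1. Stack: [0, 1]
BINARY_OP + → 0 + 1 = 1. Stack: [1]
STORE_FAST i → i=1. Stack: []
LOAD_FAST i → push 1. Stack: [1]
LOAD_CONST → push 2. Stack: [1, 2]
COMPARE_OP bool(<) → 1 vs 2 = True. Stack: [True]
POP_JUMP_IF_FALSE → pop True; no jump. Stack: []
LOAD_FAST_LOAD_FAST r,r → push 16,16. Stack: [16, 16]
BINARY_OP * → 16 * 16 = 256. Stack: [256]
STORE_FAST r → r=256. Stack: []
LOAD_FAST i → push 1. Stack: [1]
LOAD_CONST → push 1. Stack: [1, 1]
BINARY_OP + → 1 + 1 = 2. Stack: [2]
STORE_FAST i → i=2. Stack: []
LOAD_FAST i → push 2. Stack: [2]
LOAD_CONST → push 2. Stack: [2, 2]
COMPARE_OP bool(<) → 2 vs 2 = False. Stack: [False]
POP_JUMP_IF_FALSE → pop False; jump. Stack: []
LOAD_FAST r → push 256. Stack: [256]
RETURN_VALUE → return 256.

256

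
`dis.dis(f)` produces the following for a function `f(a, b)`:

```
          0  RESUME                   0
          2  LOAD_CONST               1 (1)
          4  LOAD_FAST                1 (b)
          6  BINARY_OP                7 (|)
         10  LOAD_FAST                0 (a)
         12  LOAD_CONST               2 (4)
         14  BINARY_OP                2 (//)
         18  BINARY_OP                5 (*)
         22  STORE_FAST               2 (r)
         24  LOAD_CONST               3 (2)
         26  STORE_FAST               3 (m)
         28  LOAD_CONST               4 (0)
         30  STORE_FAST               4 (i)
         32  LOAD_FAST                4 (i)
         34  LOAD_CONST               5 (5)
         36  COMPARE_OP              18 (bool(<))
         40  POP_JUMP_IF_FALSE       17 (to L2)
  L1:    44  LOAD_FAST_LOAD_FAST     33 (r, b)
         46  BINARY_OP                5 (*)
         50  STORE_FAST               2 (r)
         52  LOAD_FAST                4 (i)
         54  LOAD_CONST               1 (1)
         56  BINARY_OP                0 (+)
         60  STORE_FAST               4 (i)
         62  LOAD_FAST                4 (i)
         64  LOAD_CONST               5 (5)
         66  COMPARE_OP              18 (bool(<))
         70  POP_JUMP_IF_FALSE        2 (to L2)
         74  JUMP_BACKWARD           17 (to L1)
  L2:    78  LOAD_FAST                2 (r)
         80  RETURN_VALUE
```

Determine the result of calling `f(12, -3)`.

LOAD_CONST → push 1
LOAD_FAST b → push -3
BINARY_OP | → 1 | -3 = -3
LOAD_FAST a → push 12
LOAD_CONST → push 4
BINARY_OP // → 12 // 4 = 3
BINARY_OP * → -3 * 3 = -9
STORE_FAST r → r=-9
LOAD_CONST → push 2
STORE_FAST m → m=2
LOAD_CONST → push 0
STORE_FAST i → i=0
LOAD_FAST i → push 0
LOAD_CONST → push 5
COMPARE_OP bool(<) → 0 vs 5 = True
POP_JUMP_IF_FALSE → pop True; no jump
LOAD_FAST_LOAD_FAST r,b → push -9,-3
BINARY_OP * → -9 * -3 = 27
STORE_FAST r → r=27
LOAD_FAST i → push 0
LOAD_CONST → push 1
BINARY_OP + → 0 + 1 = 1
STORE_FAST i → i=1
LOAD_FAST i → push 1
LOAD_CONST → push 5
COMPARE_OP bool(<) → 1 vs 5 = True
POP_JUMP_IF_FALSE → pop True; no jump
LOAD_FAST_LOAD_FAST r,b → push 27,-3
BINARY_OP * → 27 * -3 = -81
STORE_FAST r → r=-81
LOAD_FAST i → push 1
LOAD_CONST → push 1
BINARY_OP + → 1 + 1 = 2
STORE_FAST i → i=2
LOAD_FAST i → push 2
LOAD_CONST → push 5
COMPARE_OP bool(<) → 2 vs 5 = True
POP_JUMP_IF_FALSE → pop True; no jump
LOAD_FAST_LOAD_FAST r,b → push -81,-3
BINARY_OP * → -81 * -3 = 243
STORE_FAST r → r=243
LOAD_FAST i → push 2
LOAD_CONST → push 1
BINARY_OP + → 2 + 1 = 3
STORE_FAST i → i=3
LOAD_FAST i → push 3
LOAD_CONST → push 5
COMPARE_OP bool(<) → 3 vs 5 = True
POP_JUMP_IF_FALSE → pop True; no jump
LOAD_FAST_LOAD_FAST r,b → push 243,-3
BINARY_OP * → 243 * -3 = -729
STORE_FAST r → r=-729
LOAD_FAST i → push 3
LOAD_CONST → push 1
BINARY_OP + → 3 + 1 = 4
STORE_FAST i → i=4
LOAD_FAST i → push 4
LOAD_CONST → push 5
COMPARE_OP bool(<) → 4 vs 5 = True
POP_JUMP_IF_FALSE → pop True; no jump
LOAD_FAST_LOAD_FAST r,b → push -729,-3
BINARY_OP * → -729 * -3 = 2187
STORE_FAST r → r=2187
LOAD_FAST i → push 4
LOAD_CONST → push 1
BINARY_OP + → 4 + 1 = 5
STORE_FAST i → i=5
LOAD_FAST i → push 5
LOAD_CONST → push 5
COMPARE_OP bool(<) → 5 vs 5 = False
POP_JUMP_IF_FALSE → pop False; jump
LOAD_FAST r → push 2187
RETURN_VALUE → return 2187.

2187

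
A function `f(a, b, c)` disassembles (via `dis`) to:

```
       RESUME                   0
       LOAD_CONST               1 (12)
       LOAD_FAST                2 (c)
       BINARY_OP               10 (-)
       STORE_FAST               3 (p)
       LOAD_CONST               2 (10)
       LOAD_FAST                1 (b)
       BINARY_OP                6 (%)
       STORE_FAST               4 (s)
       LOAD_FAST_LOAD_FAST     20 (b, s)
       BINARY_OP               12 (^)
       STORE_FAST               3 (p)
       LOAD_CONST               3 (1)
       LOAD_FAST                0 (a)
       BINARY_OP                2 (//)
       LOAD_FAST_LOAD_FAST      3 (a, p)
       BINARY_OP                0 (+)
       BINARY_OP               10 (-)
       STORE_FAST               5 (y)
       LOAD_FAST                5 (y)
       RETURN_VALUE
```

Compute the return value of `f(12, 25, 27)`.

LOAD_CONST → push 12. Stack: [12]
LOAD_FAST c → push 27. Stack: [12, 27]
BINARY_OP - → 12 - 27 = -15. Stack: [-15]
STORE_FAST p → p=-15. Stack: []
LOAD_CONST → push 10. Stack: [10]
LOAD_FAST b → push 25. Stack: [10, 25]
BINARY_OP % → 10 % 25 = 10. Stack: [10]
STORE_FAST s → s=10. Stack: []
LOAD_FAST_LOAD_FAST b,s → push 25,10. Stack: [25, 10]
BINARY_OP ^ → 25 ^ 10 = 19. Stack: [19]
STORE_FAST p → p=19. Stack: []
LOAD_CONST → push 1. Stack: [1]
LOAD_FAST a → push 12. Stack: [1, 12]
BINARY_OP // → 1 // 12 = 0. Stack: [0]
LOAD_FAST_LOAD_FAST a,p → push 12,19. Stack: [0, 12, 19]
BINARY_OP + → 12 + 19 = 31. Stack: [0, 31]
BINARY_OP - → 0 - 31 = -31. Stack: [-31]
STORE_FAST y → y=-31. Stack: []
LOAD_FAST y → push -31. Stack: [-31]
RETURN_VALUE → return -31.

-31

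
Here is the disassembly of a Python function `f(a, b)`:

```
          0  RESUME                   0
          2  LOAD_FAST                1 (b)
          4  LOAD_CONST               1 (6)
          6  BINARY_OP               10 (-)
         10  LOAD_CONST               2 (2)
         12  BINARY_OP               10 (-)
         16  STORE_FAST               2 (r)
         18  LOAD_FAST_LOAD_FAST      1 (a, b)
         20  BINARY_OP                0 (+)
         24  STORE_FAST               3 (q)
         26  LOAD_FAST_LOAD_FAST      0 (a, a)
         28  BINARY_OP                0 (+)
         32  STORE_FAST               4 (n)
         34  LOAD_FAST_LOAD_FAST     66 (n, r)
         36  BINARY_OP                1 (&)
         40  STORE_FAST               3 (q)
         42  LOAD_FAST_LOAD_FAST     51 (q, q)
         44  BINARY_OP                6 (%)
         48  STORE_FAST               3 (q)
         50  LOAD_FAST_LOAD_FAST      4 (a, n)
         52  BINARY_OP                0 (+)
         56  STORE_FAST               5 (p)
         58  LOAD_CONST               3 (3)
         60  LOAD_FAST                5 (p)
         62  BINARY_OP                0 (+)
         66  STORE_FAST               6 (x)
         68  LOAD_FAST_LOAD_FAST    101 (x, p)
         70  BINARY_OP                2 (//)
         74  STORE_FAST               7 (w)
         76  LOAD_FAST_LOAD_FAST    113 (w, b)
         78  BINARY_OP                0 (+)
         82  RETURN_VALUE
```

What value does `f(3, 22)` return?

LOAD_FAST b → push 22. Stack: [22]
LOAD_CONST → push 6. Stack: [22, 6]
BINARY_OP - → 22 - 6 = 16. Stack: [16]
LOAD_CONST → push 2. Stack: [16, 2]
BINARY_OP - → 16 - 2 = 14. Stack: [14]
STORE_FAST r → r=14. Stack: []
LOAD_FAST_LOAD_FAST a,b → push 3,22. Stack: [3, 22]
BINARY_OP + → 3 + 22 = 25. Stack: [25]
STORE_FAST q → q=25. Stack: []
LOAD_FAST_LOAD_FAST a,a → push 3,3. Stack: [3, 3]
BINARY_OP + → 3 + 3 = 6. Stack: [6]
STORE_FAST n → n=6. Stack: []
LOAD_FAST_LOAD_FAST n,r → push 6,14. Stack: [6, 14]
BINARY_OP & → 6 & 14 = 6. Stack: [6]
STORE_FAST q → q=6. Stack: []
LOAD_FAST_LOAD_FAST q,q → push 6,6. Stack: [6, 6]
BINARY_OP % → 6 % 6 = 0. Stack: [0]
STORE_FAST q → q=0. Stack: []
LOAD_FAST_LOAD_FAST a,n → push 3,6. Stack: [3, 6]
BINARY_OP + → 3 + 6 = 9. Stack: [9]
STORE_FAST p → p=9. Stack: []
LOAD_CONST → push 3. Stack: [3]
LOAD_FAST p → push 9. Stack: [3, 9]
BINARY_OP + → 3 + 9 = 12. Stack: [12]
STORE_FAST x → x=12. Stack: []
LOAD_FAST_LOAD_FAST x,p → push 12,9. Stack: [12, 9]
BINARY_OP // → 12 // 9 = 1. Stack: [1]
STORE_FAST w → w=1. Stack: []
LOAD_FAST_LOAD_FAST w,b → push 1,22. Stack: [1, 22]
BINARY_OP + → 1 + 22 = 23. Stack: [23]
RETURN_VALUE → return 23.

23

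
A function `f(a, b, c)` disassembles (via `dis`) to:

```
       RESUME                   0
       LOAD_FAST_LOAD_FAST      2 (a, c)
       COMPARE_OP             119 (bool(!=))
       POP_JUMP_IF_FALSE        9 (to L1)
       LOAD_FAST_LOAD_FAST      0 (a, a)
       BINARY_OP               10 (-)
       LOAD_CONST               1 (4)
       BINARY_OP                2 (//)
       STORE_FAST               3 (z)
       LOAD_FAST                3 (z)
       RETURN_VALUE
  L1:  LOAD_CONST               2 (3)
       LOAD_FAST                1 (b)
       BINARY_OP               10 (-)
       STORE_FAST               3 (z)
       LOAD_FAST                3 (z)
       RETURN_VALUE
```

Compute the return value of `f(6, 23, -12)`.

LOAD_FAST_LOAD_FAST a,c → push 6,-12. Stack: [6, -12]
COMPARE_OP bool(!=) → 6 vs -12 = True. Stack: [True]
POP_JUMP_IF_FALSE → pop True; no jump. Stack: []
LOAD_FAST_LOAD_FAST a,a → push 6,6. Stack: [6, 6]
BINARY_OP - → 6 - 6 = 0. Stack: [0]
LOAD_CONST → push 4. Stack: [0, 4]
BINARY_OP // → 0 // 4 = 0. Stack: [0]
STORE_FAST z → z=0. Stack: []
LOAD_FAST z → push 0. Stack: [0]
RETURN_VALUE → return 0.

0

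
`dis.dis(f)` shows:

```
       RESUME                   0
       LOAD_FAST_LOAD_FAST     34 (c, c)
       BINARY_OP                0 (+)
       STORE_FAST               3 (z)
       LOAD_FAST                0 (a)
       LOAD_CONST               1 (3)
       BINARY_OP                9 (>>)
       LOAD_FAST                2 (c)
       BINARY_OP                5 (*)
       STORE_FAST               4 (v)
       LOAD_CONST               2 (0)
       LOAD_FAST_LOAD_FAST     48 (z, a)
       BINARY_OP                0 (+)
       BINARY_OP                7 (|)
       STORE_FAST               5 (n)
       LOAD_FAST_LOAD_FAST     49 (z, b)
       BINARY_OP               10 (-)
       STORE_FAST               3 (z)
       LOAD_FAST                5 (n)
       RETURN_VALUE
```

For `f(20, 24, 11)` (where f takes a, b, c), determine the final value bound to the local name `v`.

22

LOAD_FAST_LOAD_FAST c,c → push 11,11. Stack: [11, 11]
BINARY_OP + → 11 + 11 = 22. Stack: [22]
STORE_FAST z → z=22. Stack: []
LOAD_FAST a → push 20. Stack: [20]
LOAD_CONST → push 3. Stack: [20, 3]
BINARY_OP >> → 20 >> 3 = 2. Stack: [2]
LOAD_FAST c → push 11. Stack: [2, 11]
BINARY_OP * → 2 * 11 = 22. Stack: [22]
STORE_FAST v → v=22. Stack: []
LOAD_CONST → push 0. Stack: [0]
LOAD_FAST_LOAD_FAST z,a → push 22,20. Stack: [0, 22, 20]
BINARY_OP + → 22 + 20 = 42. Stack: [0, 42]
BINARY_OP | → 0 | 42 = 42. Stack: [42]
STORE_FAST n → n=42. Stack: []
LOAD_FAST_LOAD_FAST z,b → push 22,24. Stack: [22, 24]
BINARY_OP - → 22 - 24 = -2. Stack: [-2]
STORE_FAST z → z=-2. Stack: []
LOAD_FAST n → push 42. Stack: [42]
RETURN_VALUE → return 42.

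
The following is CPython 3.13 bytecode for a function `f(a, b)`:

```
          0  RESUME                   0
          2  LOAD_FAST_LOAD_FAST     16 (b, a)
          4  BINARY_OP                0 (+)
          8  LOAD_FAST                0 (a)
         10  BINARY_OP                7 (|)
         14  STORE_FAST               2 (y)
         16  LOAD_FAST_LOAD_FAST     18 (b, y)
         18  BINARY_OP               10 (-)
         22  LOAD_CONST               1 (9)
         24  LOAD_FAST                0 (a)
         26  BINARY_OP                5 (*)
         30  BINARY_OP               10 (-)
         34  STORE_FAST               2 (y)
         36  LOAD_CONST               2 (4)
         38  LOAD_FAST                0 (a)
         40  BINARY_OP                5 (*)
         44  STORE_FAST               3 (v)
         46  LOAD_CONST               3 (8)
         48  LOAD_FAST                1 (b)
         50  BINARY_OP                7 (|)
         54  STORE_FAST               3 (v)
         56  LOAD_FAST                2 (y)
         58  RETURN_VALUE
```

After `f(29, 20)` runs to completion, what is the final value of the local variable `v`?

LOAD_FAST_LOAD_FAST b,a → push 20,29. Stack: [20, 29]
BINARY_OP + → 20 + 29 = 49. Stack: [49]
LOAD_FAST a → push 29. Stack: [49, 29]
BINARY_OP | → 49 | 29 = 61. Stack: [61]
STORE_FAST y → y=61. Stack: []
LOAD_FAST_LOAD_FAST b,y → push 20,61. Stack: [20, 61]
BINARY_OP - → 20 - 61 = -41. Stack: [-41]
LOAD_CONST → push 9. Stack: [-41, 9]
LOAD_FAST a → push 29. Stack: [-41, 9, 29]
BINARY_OP * → 9 * 29 = 261. Stack: [-41, 261]
BINARY_OP - → -41 - 261 = -302. Stack: [-302]
STORE_FAST y → y=-302. Stack: []
LOAD_CONST → push 4. Stack: [4]
LOAD_FAST a → push 29. Stack: [4, 29]
BINARY_OP * → 4 * 29 = 116. Stack: [116]
STORE_FAST v → v=116. Stack: []
LOAD_CONST → push 8. Stack: [8]
LOAD_FAST b → push 20. Stack: [8, 20]
BINARY_OP | → 8 | 20 = 28. Stack: [28]
STORE_FAST v → v=28. Stack: []
LOAD_FAST y → push -302. Stack: [-302]
RETURN_VALUE → return -302.

28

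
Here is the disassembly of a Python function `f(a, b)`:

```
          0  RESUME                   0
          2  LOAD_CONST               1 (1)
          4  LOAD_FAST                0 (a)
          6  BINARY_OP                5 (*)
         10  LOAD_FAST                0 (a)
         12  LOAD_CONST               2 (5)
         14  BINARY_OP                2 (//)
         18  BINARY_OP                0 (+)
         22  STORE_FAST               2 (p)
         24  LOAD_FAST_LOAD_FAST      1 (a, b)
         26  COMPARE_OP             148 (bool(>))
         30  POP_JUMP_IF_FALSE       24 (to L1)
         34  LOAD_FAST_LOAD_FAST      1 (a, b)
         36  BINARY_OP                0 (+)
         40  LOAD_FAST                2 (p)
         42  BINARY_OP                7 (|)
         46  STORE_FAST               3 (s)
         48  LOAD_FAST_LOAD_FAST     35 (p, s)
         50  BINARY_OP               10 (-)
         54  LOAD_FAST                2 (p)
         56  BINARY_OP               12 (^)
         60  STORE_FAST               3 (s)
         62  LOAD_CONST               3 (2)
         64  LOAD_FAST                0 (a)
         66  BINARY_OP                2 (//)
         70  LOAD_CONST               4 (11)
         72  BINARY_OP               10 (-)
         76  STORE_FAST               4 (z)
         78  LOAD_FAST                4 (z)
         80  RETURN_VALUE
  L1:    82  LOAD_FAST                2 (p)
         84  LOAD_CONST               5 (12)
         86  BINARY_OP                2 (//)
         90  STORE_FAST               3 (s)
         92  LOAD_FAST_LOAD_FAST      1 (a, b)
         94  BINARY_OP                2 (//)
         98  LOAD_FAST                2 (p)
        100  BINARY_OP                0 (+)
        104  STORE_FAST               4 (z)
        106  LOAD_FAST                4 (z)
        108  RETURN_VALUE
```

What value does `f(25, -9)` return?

LOAD_CONST → push 1. Stack: [1]
LOAD_FAST a → push 25. Stack: [1, 25]
BINARY_OP * → 1 * 25 = 25. Stack: [25]
LOAD_FAST a → push 25. Stack: [25, 25]
LOAD_CONST → push 5. Stack: [25, 25, 5]
BINARY_OP // → 25 // 5 = 5. Stack: [25, 5]
BINARY_OP + → 25 + 5 = 30. Stack: [30]
STORE_FAST p → p=30. Stack: []
LOAD_FAST_LOAD_FAST a,b → push 25,-9. Stack: [25, -9]
COMPARE_OP bool(>) → 25 vs -9 = True. Stack: [True]
POP_JUMP_IF_FALSE → pop True; no jump. Stack: []
LOAD_FAST_LOAD_FAST a,b → push 25,-9. Stack: [25, -9]
BINARY_OP + → 25 + -9 = 16. Stack: [16]
LOAD_FAST p → push 30. Stack: [16, 30]
BINARY_OP | → 16 | 30 = 30. Stack: [30]
STORE_FAST s → s=30. Stack: []
LOAD_FAST_LOAD_FAST p,s → push 30,30. Stack: [30, 30]
BINARY_OP - → 30 - 30 = 0. Stack: [0]
LOAD_FAST p → push 30. Stack: [0, 30]
BINARY_OP ^ → 0 ^ 30 = 30. Stack: [30]
STORE_FAST s → s=30. Stack: []
LOAD_CONST → push 2. Stack: [2]
LOAD_FAST a → push 25. Stack: [2, 25]
BINARY_OP // → 2 // 25 = 0. Stack: [0]
LOAD_CONST → push 11. Stack: [0, 11]
BINARY_OP - → 0 - 11 = -11. Stack: [-11]
STORE_FAST z → z=-11. Stack: []
LOAD_FAST z → push -11. Stack: [-11]
RETURN_VALUE → return -11.

-11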